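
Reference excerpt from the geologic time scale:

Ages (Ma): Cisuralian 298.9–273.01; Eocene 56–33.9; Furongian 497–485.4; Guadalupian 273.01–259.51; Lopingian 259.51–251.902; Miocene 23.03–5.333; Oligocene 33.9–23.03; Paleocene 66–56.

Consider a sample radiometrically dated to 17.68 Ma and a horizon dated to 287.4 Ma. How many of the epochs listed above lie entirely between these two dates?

5

287.4 Ma sits inside the Cisuralian (298.9–273.01) and 17.68 Ma inside the Miocene (23.03–5.333); neither of those is wholly between the two dates.
The listed epochs lying completely between them are Guadalupian, Lopingian, Paleocene, Eocene, Oligocene — 5 in all.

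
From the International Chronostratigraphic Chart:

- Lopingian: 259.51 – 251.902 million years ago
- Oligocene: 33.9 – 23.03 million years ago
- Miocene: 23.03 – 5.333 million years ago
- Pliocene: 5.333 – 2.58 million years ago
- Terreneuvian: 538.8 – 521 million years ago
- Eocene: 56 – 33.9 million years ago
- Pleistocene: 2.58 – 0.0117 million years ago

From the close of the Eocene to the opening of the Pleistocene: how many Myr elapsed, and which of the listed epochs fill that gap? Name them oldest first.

31.32 million years; Oligocene, Miocene, Pliocene

End of Eocene = 33.9 Ma; start of Pleistocene = 2.58 Ma.
Gap = 33.9 − 2.58 = 31.32 Myr.
Epochs wholly inside 33.9–2.58 Ma: Oligocene (33.9–23.03), Miocene (23.03–5.333), Pliocene (5.333–2.58).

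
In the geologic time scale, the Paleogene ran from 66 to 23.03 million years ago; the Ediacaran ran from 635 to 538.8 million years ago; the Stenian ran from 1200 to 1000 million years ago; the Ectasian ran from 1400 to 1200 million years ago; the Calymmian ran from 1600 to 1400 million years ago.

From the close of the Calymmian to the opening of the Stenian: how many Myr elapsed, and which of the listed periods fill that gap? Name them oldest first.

200 million years; Ectasian

The Calymmian closes at 1400 Ma and the Stenian opens at 1200 Ma, so the interval is 1400 − 1200 = 200 Myr.
A period fits inside if it starts at or after 1400 Ma and ends at or before 1200 Ma; oldest first that gives Ectasian.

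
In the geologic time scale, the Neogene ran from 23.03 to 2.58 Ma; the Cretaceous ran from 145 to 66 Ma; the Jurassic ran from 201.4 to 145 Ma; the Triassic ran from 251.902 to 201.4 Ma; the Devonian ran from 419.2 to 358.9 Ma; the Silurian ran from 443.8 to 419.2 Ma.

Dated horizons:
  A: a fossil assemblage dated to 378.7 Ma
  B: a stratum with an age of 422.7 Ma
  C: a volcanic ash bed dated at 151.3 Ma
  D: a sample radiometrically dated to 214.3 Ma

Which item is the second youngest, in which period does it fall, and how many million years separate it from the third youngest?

D, in the Triassic; 164.4 million years to A

Smaller Ma means younger, so youngest first: C 151.3 < D 214.3 < A 378.7 < B 422.7.
Counting 2 along gives D (214.3 Ma); the excerpt puts that inside the Triassic, 251.902–201.4 Ma.
Next in line is A (378.7 Ma), and 378.7 − 214.3 = 164.4 Myr.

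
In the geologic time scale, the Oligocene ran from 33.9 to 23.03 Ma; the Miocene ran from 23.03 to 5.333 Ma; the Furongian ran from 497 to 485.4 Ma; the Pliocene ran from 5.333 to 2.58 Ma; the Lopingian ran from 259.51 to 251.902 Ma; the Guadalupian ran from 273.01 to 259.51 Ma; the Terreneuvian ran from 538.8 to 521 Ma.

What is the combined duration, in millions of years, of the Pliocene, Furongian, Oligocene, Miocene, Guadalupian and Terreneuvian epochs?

Duration is start − end for each: (5.333 − 2.58) + (497 − 485.4) + (33.9 − 23.03) + (23.03 − 5.333) + (273.01 − 259.51) + (538.8 − 521).
That is 2.753 + 11.6 + 10.87 + 17.697 + 13.5 + 17.8, which totals 74.22 million years.

74.22 million years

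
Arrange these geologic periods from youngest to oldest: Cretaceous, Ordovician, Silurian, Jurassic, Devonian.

Cretaceous → Jurassic → Devonian → Silurian → Ordovician

Group by era (each group listed oldest first) — Paleozoic: Ordovician, Silurian, Devonian; Mesozoic: Jurassic, Cretaceous. The eras run Paleozoic → Mesozoic → Cenozoic. Concatenating the groups in that era order and then reversing gives youngest to oldest.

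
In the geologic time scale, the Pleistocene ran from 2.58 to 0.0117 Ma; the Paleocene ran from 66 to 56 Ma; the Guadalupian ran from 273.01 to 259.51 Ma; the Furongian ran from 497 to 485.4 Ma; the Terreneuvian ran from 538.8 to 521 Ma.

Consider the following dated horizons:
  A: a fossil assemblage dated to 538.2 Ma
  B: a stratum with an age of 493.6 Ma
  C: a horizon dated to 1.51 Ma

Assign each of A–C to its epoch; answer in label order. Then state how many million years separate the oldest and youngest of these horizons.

Match each age against the start–end ranges in the excerpt: A = 538.2 Ma → Terreneuvian (538.8–521); B = 493.6 Ma → Furongian (497–485.4); C = 1.51 Ma → Pleistocene (2.58–0.0117).
The largest age is 538.2 Ma and the smallest is 1.51 Ma; their difference is 536.69 Myr.

A — Terreneuvian; B — Furongian; C — Pleistocene; span 536.69 million years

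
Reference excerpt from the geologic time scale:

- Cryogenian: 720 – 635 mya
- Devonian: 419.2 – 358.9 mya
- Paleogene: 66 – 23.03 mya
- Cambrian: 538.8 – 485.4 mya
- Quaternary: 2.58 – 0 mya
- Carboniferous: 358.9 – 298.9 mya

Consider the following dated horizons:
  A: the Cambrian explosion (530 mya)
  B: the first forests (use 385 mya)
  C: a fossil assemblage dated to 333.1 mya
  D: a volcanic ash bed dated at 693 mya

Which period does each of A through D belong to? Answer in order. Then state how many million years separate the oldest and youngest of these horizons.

A — Cambrian; B — Devonian; C — Carboniferous; D — Cryogenian; span 359.9 million years

A: 530 Ma lies in 538.8–485.4 Ma, so Cambrian.
B: 385 Ma lies in 419.2–358.9 Ma, so Devonian.
C: 333.1 Ma lies in 358.9–298.9 Ma, so Carboniferous.
D: 693 Ma lies in 720–635 Ma, so Cryogenian.
Oldest = 693 Ma, youngest = 333.1 Ma → span 359.9 Myr.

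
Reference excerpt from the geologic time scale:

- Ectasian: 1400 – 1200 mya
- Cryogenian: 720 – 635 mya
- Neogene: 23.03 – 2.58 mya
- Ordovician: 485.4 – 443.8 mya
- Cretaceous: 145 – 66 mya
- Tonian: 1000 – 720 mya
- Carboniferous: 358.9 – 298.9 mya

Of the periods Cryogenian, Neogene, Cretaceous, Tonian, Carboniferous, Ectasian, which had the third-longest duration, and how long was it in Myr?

Durations: Cryogenian 85; Neogene 20.45; Cretaceous 79; Tonian 280; Carboniferous 60; Ectasian 200 Myr.
Sorted longest-first: Tonian (280), Ectasian (200), Cryogenian (85), Cretaceous (79), Carboniferous (60), Neogene (20.45).
The third longest is Cryogenian at 85 Myr.

Cryogenian, 85 million years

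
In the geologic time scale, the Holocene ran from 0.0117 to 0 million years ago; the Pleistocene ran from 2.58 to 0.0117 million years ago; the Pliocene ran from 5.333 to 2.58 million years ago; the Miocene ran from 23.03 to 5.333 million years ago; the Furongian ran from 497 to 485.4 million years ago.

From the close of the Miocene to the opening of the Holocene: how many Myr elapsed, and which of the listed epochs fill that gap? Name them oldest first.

5.3213 million years; Pliocene, Pleistocene

The Miocene closes at 5.333 Ma and the Holocene opens at 0.0117 Ma, so the interval is 5.333 − 0.0117 = 5.3213 Myr.
An epoch fits inside if it starts at or after 5.333 Ma and ends at or before 0.0117 Ma; oldest first that gives Pliocene, Pleistocene.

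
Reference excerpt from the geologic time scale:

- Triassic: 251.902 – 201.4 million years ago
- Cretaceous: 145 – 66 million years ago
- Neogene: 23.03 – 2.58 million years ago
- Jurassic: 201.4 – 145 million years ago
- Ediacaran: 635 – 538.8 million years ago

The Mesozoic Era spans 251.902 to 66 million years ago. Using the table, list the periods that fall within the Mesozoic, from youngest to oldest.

Cretaceous, Jurassic, Triassic

Periods with both bounds inside 251.902–66 Ma: Cretaceous (145–66), Jurassic (201.4–145), Triassic (251.902–201.4).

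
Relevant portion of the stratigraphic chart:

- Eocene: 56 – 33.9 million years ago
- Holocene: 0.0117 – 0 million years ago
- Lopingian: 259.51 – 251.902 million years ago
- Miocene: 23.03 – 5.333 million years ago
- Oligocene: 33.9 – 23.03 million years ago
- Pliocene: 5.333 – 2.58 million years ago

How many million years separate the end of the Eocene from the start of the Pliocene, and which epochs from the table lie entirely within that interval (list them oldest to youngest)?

The Eocene closes at 33.9 Ma and the Pliocene opens at 5.333 Ma, so the interval is 33.9 − 5.333 = 28.567 Myr.
An epoch fits inside if it starts at or after 33.9 Ma and ends at or before 5.333 Ma; oldest first that gives Oligocene, Miocene.

28.567 million years; Oligocene, Miocene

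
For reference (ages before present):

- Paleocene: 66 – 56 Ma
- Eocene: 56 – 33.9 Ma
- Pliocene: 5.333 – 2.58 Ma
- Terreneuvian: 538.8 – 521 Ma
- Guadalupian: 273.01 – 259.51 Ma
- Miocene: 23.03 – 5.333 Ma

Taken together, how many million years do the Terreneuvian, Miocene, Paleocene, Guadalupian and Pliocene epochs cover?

Duration is start − end for each: (538.8 − 521) + (23.03 − 5.333) + (66 − 56) + (273.01 − 259.51) + (5.333 − 2.58).
That is 17.8 + 17.697 + 10 + 13.5 + 2.753, which totals 61.75 million years.

61.75 million years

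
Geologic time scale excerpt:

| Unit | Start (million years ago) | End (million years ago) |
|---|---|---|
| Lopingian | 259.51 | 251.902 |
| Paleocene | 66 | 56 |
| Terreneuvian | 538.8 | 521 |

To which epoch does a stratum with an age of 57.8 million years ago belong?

Paleocene

57.8 Ma lies between 66 and 56 Ma, so it falls in the Paleocene.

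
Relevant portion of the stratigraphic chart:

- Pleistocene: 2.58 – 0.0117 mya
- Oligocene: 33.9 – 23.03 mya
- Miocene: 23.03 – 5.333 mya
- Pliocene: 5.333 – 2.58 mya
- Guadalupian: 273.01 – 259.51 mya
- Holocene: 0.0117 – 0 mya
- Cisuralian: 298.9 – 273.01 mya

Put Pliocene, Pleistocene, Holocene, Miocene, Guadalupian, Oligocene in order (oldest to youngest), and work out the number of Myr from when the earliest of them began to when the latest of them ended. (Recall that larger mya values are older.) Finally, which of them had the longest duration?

Guadalupian → Oligocene → Miocene → Pliocene → Pleistocene → Holocene; total span 273.01 Myr; longest is Miocene

Start ages (Ma): Guadalupian 273.01, Oligocene 33.9, Miocene 23.03, Pliocene 5.333, Pleistocene 2.58, Holocene 0.0117.
Ordered oldest to youngest: Guadalupian, Oligocene, Miocene, Pliocene, Pleistocene, Holocene.
Span = 273.01 − 0 = 273.01 Myr.
Durations: Pleistocene 2.5683, Oligocene 10.87, Guadalupian 13.5, Pliocene 2.753, Holocene 0.0117, Miocene 17.697 → longest is Miocene (17.697 Myr).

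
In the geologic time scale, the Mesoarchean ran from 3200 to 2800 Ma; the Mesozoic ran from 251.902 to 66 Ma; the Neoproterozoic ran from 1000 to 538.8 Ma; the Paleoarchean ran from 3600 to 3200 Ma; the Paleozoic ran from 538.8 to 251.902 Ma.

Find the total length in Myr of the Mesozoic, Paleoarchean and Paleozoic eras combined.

Each duration: Mesozoic = 185.902; Paleoarchean = 400; Paleozoic = 286.898.
Sum: 185.902 + 400 + 286.898 = 872.8 Myr.

872.8 million years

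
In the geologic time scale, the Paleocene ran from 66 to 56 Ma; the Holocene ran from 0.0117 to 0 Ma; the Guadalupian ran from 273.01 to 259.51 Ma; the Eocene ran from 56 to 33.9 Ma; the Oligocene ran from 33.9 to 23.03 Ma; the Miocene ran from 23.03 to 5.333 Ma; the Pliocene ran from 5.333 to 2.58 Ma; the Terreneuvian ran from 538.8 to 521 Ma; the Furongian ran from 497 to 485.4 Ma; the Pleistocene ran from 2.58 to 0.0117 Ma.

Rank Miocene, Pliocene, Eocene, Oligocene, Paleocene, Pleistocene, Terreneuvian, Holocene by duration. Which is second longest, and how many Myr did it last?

Durations: Miocene 17.697; Pliocene 2.753; Eocene 22.1; Oligocene 10.87; Paleocene 10; Pleistocene 2.5683; Terreneuvian 17.8; Holocene 0.0117 Myr.
Sorted longest-first: Eocene (22.1), Terreneuvian (17.8), Miocene (17.697), Oligocene (10.87), Paleocene (10), Pliocene (2.753), Pleistocene (2.5683), Holocene (0.0117).
The second longest is Terreneuvian at 17.8 Myr.

Terreneuvian, 17.8 million years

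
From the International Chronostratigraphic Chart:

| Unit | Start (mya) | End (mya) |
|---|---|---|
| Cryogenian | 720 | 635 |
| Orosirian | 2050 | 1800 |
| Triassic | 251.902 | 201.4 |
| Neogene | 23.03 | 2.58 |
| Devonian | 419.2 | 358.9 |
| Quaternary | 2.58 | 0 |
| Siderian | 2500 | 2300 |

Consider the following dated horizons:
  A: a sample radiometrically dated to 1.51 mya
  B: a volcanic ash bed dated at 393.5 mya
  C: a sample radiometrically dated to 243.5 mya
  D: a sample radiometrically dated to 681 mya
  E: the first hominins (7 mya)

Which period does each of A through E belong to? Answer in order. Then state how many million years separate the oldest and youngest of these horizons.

A: 1.51 Ma lies in 2.58–0 Ma, so Quaternary.
B: 393.5 Ma lies in 419.2–358.9 Ma, so Devonian.
C: 243.5 Ma lies in 251.902–201.4 Ma, so Triassic.
D: 681 Ma lies in 720–635 Ma, so Cryogenian.
E: 7 Ma lies in 23.03–2.58 Ma, so Neogene.
Oldest = 681 Ma, youngest = 1.51 Ma → span 679.49 Myr.

A — Quaternary; B — Devonian; C — Triassic; D — Cryogenian; E — Neogene; span 679.49 million years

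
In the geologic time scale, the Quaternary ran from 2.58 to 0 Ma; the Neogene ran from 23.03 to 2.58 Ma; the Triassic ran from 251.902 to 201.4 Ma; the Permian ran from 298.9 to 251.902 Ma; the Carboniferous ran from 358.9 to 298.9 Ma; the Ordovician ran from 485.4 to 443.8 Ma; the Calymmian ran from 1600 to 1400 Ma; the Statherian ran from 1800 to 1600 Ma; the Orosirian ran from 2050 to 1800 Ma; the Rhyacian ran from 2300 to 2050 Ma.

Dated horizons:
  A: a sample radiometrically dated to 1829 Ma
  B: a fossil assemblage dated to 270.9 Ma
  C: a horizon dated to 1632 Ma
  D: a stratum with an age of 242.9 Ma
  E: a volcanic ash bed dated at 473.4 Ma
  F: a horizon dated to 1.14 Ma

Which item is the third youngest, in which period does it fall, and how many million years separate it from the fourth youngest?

Smaller Ma means younger, so youngest first: F 1.14 < D 242.9 < B 270.9 < E 473.4 < C 1632 < A 1829.
Counting 3 along gives B (270.9 Ma); the excerpt puts that inside the Permian, 298.9–251.902 Ma.
Next in line is E (473.4 Ma), and 473.4 − 270.9 = 202.5 Myr.

B, in the Permian; 202.5 million years to E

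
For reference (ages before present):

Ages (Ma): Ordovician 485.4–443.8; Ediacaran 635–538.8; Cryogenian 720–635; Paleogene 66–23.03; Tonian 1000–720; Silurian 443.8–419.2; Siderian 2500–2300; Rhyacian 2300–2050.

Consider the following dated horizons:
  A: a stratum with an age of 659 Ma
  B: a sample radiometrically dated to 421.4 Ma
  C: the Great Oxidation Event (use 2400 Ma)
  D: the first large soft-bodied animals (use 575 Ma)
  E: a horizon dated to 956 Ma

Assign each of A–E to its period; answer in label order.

Match each age against the start–end ranges in the excerpt: A = 659 Ma → Cryogenian (720–635); B = 421.4 Ma → Silurian (443.8–419.2); C = 2400 Ma → Siderian (2500–2300); D = 575 Ma → Ediacaran (635–538.8); E = 956 Ma → Tonian (1000–720).

A — Cryogenian; B — Silurian; C — Siderian; D — Ediacaran; E — Tonian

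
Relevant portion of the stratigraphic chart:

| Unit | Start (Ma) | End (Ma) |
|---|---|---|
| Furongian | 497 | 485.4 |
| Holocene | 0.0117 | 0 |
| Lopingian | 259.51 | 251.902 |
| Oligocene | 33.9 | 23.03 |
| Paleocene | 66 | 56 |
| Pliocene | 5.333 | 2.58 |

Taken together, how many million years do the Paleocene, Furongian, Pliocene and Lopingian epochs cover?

31.961 million years

Each duration: Paleocene = 10; Furongian = 11.6; Pliocene = 2.753; Lopingian = 7.608.
Sum: 10 + 11.6 + 2.753 + 7.608 = 31.961 Myr.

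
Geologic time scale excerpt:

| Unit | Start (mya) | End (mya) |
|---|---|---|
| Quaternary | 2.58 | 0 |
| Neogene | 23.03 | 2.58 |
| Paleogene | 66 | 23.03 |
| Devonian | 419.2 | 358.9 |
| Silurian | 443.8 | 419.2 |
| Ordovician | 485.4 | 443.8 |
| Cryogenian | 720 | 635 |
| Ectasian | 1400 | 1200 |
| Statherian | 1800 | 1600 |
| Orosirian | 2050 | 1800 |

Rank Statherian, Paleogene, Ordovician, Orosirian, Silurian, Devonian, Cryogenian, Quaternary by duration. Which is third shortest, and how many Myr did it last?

Ordovician, 41.6 million years

Start − end for each: Statherian 1800 − 1600 = 200; Paleogene 66 − 23.03 = 42.97; Ordovician 485.4 − 443.8 = 41.6; Orosirian 2050 − 1800 = 250; Silurian 443.8 − 419.2 = 24.6; Devonian 419.2 − 358.9 = 60.3; Cryogenian 720 − 635 = 85; Quaternary 2.58 − 0 = 2.58.
Ranking these from shortest: Quaternary < Silurian < Ordovician < Paleogene < Devonian < Cryogenian < Statherian < Orosirian.
Position 3 in that ranking is Ordovician, which lasted 41.6 Myr.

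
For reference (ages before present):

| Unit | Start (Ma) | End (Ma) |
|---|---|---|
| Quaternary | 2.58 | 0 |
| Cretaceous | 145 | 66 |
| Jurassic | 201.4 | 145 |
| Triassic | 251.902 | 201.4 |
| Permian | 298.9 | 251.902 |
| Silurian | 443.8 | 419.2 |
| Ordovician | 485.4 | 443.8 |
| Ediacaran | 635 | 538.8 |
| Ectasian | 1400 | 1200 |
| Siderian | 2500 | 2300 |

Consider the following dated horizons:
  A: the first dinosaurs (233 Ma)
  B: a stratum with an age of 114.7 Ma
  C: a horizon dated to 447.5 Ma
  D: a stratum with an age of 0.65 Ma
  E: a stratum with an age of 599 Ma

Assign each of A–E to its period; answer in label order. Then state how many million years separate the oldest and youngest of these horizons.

Match each age against the start–end ranges in the excerpt: A = 233 Ma → Triassic (251.902–201.4); B = 114.7 Ma → Cretaceous (145–66); C = 447.5 Ma → Ordovician (485.4–443.8); D = 0.65 Ma → Quaternary (2.58–0); E = 599 Ma → Ediacaran (635–538.8).
The largest age is 599 Ma and the smallest is 0.65 Ma; their difference is 598.35 Myr.

A — Triassic; B — Cretaceous; C — Ordovician; D — Quaternary; E — Ediacaran; span 598.35 million years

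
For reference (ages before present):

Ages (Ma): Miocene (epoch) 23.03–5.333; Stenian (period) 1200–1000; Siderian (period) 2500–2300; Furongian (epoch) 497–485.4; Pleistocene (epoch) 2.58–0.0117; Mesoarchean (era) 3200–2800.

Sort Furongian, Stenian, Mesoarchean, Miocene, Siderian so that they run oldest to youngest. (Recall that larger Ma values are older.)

Mesoarchean, Siderian, Stenian, Furongian, Miocene

The oldest of these is Mesoarchean (starts 3200 Ma) and the youngest is Miocene (ends 5.333 Ma).
In between, by decreasing start age: Siderian (2500), Stenian (1200), Furongian (497).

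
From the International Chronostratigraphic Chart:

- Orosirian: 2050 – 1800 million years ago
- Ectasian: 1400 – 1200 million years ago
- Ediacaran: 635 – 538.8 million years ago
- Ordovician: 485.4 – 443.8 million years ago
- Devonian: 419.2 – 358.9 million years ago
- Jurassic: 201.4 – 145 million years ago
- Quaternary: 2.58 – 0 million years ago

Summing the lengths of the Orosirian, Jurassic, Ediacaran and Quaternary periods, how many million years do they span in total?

405.18 million years

Each duration: Orosirian = 250; Jurassic = 56.4; Ediacaran = 96.2; Quaternary = 2.58.
Sum: 250 + 56.4 + 96.2 + 2.58 = 405.18 Myr.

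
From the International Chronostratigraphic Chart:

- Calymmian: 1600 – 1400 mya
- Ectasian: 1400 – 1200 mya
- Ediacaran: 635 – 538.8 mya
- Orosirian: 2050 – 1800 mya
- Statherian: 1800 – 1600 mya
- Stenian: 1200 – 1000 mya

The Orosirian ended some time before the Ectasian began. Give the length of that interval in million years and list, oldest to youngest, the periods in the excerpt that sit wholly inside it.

The Orosirian closes at 1800 Ma and the Ectasian opens at 1400 Ma, so the interval is 1800 − 1400 = 400 Myr.
A period fits inside if it starts at or after 1800 Ma and ends at or before 1400 Ma; oldest first that gives Statherian, Calymmian.

400 million years; Statherian, Calymmian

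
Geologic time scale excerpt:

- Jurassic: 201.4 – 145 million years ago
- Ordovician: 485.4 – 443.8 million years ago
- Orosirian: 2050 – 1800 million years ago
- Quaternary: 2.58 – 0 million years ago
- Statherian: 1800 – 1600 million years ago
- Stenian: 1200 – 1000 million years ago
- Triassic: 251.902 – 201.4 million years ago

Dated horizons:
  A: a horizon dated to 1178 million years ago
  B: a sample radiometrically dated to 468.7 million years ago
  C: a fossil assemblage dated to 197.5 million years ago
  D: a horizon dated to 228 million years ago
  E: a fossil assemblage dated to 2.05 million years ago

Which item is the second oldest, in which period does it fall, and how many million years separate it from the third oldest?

Larger Ma means older, so oldest first: A 1178 > B 468.7 > D 228 > C 197.5 > E 2.05.
Counting 2 along gives B (468.7 Ma); the excerpt puts that inside the Ordovician, 485.4–443.8 Ma.
Next in line is D (228 Ma), and 468.7 − 228 = 240.7 Myr.

B, in the Ordovician; 240.7 million years to D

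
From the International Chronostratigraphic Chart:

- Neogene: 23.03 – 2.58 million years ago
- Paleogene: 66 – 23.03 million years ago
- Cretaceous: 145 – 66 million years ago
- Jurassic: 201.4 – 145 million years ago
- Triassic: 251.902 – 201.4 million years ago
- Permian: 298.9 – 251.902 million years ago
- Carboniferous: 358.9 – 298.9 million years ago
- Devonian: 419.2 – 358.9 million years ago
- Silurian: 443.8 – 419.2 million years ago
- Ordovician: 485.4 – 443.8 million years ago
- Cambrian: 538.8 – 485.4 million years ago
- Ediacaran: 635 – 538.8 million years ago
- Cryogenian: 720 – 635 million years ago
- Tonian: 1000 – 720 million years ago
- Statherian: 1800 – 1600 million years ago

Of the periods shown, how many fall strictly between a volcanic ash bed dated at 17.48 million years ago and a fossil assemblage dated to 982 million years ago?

The older date is 982 Ma and the younger is 17.48 Ma.
Periods with start < 982 and end > 17.48 Ma: Cryogenian (720–635), Ediacaran (635–538.8), Cambrian (538.8–485.4), Ordovician (485.4–443.8), Silurian (443.8–419.2), Devonian (419.2–358.9), Carboniferous (358.9–298.9), Permian (298.9–251.902), Triassic (251.902–201.4), Jurassic (201.4–145), Cretaceous (145–66), Paleogene (66–23.03).
That is 12 complete periods.

12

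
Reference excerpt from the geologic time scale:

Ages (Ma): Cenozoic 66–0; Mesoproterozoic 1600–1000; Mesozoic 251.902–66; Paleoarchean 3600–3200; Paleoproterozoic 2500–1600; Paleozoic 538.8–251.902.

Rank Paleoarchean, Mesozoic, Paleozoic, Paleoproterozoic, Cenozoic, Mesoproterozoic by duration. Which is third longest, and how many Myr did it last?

Paleoarchean, 400 million years

Durations: Paleoarchean 400; Mesozoic 185.902; Paleozoic 286.898; Paleoproterozoic 900; Cenozoic 66; Mesoproterozoic 600 Myr.
Sorted longest-first: Paleoproterozoic (900), Mesoproterozoic (600), Paleoarchean (400), Paleozoic (286.898), Mesozoic (185.902), Cenozoic (66).
The third longest is Paleoarchean at 400 Myr.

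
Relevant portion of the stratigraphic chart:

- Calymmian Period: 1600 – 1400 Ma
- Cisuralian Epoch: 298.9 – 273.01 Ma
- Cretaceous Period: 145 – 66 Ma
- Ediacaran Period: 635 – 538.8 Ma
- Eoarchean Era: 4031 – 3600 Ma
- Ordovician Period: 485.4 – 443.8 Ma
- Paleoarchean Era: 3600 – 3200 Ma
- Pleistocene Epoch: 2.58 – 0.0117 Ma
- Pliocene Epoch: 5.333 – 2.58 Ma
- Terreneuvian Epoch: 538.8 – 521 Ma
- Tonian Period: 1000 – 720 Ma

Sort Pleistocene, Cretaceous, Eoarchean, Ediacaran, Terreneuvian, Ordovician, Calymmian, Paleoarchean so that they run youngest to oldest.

Pleistocene, then Cretaceous, then Ordovician, then Terreneuvian, then Ediacaran, then Calymmian, then Paleoarchean, then Eoarchean

Read off each span (Ma): Pleistocene 2.58–0.0117; Cretaceous 145–66; Eoarchean 4031–3600; Ediacaran 635–538.8; Terreneuvian 538.8–521; Ordovician 485.4–443.8; Calymmian 1600–1400; Paleoarchean 3600–3200.
Larger Ma is older, so oldest→youngest is Eoarchean, Paleoarchean, Calymmian, Ediacaran, Terreneuvian, Ordovician, Cretaceous, Pleistocene; reverse it for youngest→oldest.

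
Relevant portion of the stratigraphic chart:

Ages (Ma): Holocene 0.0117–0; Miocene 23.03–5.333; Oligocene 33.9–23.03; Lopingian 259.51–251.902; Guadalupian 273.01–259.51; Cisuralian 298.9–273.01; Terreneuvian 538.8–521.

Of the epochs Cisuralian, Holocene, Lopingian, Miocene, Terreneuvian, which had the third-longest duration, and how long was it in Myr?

Durations: Cisuralian 25.89; Holocene 0.0117; Lopingian 7.608; Miocene 17.697; Terreneuvian 17.8 Myr.
Sorted longest-first: Cisuralian (25.89), Terreneuvian (17.8), Miocene (17.697), Lopingian (7.608), Holocene (0.0117).
The third longest is Miocene at 17.697 Myr.

Miocene, 17.697 million years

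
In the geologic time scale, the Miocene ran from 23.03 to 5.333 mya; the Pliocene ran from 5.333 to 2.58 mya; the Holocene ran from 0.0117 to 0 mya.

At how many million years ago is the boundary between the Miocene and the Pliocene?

5.333 mya

The Miocene ends and the Pliocene begins at 5.333 mya.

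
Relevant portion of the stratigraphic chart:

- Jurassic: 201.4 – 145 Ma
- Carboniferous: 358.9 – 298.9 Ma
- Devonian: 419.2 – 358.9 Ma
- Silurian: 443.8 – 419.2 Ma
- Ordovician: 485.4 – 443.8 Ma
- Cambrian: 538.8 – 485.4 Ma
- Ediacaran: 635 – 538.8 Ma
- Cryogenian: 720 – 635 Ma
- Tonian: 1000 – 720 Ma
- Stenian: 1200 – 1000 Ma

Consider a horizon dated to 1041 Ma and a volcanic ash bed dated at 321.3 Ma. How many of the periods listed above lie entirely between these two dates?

7

1041 Ma sits inside the Stenian (1200–1000) and 321.3 Ma inside the Carboniferous (358.9–298.9); neither of those is wholly between the two dates.
The listed periods lying completely between them are Tonian, Cryogenian, Ediacaran, Cambrian, Ordovician, Silurian, Devonian — 7 in all.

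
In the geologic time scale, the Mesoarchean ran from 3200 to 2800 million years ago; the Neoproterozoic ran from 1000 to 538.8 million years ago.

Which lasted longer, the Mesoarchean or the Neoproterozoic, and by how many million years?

Neoproterozoic, by 61.2 million years

Mesoarchean: 3200 − 2800 = 400 Myr.
Neoproterozoic: 1000 − 538.8 = 461.2 Myr.
Difference: 461.2 − 400 = 61.2 Myr, so the Neoproterozoic was longer.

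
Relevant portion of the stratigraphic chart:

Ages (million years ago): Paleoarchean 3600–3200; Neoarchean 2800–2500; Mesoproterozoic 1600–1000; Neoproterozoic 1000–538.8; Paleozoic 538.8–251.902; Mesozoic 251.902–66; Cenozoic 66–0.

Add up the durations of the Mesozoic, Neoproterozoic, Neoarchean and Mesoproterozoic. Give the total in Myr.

Each duration: Mesozoic = 185.902; Neoproterozoic = 461.2; Neoarchean = 300; Mesoproterozoic = 600.
Sum: 185.902 + 461.2 + 300 + 600 = 1547.102 Myr.

1547.102 million years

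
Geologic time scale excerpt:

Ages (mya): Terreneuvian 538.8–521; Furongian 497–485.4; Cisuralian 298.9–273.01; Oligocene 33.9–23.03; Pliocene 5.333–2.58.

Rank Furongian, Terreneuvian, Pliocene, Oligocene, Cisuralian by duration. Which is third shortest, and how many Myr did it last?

Furongian, 11.6 million years

Start − end for each: Furongian 497 − 485.4 = 11.6; Terreneuvian 538.8 − 521 = 17.8; Pliocene 5.333 − 2.58 = 2.753; Oligocene 33.9 − 23.03 = 10.87; Cisuralian 298.9 − 273.01 = 25.89.
Ranking these from shortest: Pliocene < Oligocene < Furongian < Terreneuvian < Cisuralian.
Position 3 in that ranking is Furongian, which lasted 11.6 Myr.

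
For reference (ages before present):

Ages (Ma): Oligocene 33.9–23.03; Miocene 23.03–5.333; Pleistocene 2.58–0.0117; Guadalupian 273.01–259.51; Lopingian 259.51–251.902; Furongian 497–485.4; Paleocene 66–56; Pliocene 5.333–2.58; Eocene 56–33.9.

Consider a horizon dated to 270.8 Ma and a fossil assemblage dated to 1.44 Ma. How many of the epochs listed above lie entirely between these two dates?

270.8 Ma sits inside the Guadalupian (273.01–259.51) and 1.44 Ma inside the Pleistocene (2.58–0.0117); neither of those is wholly between the two dates.
The listed epochs lying completely between them are Lopingian, Paleocene, Eocene, Oligocene, Miocene, Pliocene — 6 in all.

6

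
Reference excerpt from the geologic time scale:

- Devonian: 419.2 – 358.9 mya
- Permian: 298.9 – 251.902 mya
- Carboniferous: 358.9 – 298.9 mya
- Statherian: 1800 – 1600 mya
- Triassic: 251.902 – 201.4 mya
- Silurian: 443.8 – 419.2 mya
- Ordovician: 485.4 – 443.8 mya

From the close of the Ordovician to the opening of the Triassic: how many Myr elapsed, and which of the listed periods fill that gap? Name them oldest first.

End of Ordovician = 443.8 Ma; start of Triassic = 251.902 Ma.
Gap = 443.8 − 251.902 = 191.898 Myr.
Periods wholly inside 443.8–251.902 Ma: Silurian (443.8–419.2), Devonian (419.2–358.9), Carboniferous (358.9–298.9), Permian (298.9–251.902).

191.898 million years; Silurian, Devonian, Carboniferous, Permian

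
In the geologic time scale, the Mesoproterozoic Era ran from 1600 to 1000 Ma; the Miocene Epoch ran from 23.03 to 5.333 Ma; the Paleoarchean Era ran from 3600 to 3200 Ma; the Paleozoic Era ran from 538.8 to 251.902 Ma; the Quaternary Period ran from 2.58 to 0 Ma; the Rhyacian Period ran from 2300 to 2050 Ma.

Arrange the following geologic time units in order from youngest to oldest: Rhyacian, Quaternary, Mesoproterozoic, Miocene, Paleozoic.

The oldest of these is Rhyacian (starts 2300 Ma) and the youngest is Quaternary (ends 0 Ma).
In between, by decreasing start age: Mesoproterozoic (1600), Paleozoic (538.8), Miocene (23.03).
Listing youngest first means reversing that sequence.

Quaternary, then Miocene, then Paleozoic, then Mesoproterozoic, then Rhyacian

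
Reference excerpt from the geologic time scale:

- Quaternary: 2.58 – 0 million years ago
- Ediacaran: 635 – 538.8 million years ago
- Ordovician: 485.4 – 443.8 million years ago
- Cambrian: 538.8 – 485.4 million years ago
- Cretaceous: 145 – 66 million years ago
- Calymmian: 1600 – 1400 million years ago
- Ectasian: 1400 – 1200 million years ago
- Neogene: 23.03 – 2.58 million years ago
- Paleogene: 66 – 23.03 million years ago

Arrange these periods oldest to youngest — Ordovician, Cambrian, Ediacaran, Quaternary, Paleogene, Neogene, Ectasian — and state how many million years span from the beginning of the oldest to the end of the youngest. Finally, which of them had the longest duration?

Ectasian → Ediacaran → Cambrian → Ordovician → Paleogene → Neogene → Quaternary; total span 1400 Myr; longest is Ectasian

Start ages (Ma): Ectasian 1400, Ediacaran 635, Cambrian 538.8, Ordovician 485.4, Paleogene 66, Neogene 23.03, Quaternary 2.58.
Ordered oldest to youngest: Ectasian, Ediacaran, Cambrian, Ordovician, Paleogene, Neogene, Quaternary.
Span = 1400 − 0 = 1400 Myr.
Durations: Paleogene 42.97, Quaternary 2.58, Ectasian 200, Ediacaran 96.2, Neogene 20.45, Ordovician 41.6, Cambrian 53.4 → longest is Ectasian (200 Myr).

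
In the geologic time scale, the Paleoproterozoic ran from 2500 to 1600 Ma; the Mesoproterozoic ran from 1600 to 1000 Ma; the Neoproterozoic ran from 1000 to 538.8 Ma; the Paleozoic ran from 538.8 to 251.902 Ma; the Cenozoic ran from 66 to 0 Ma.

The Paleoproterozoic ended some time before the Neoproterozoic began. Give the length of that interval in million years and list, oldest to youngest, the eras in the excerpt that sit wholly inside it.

600 million years; Mesoproterozoic

The Paleoproterozoic closes at 1600 Ma and the Neoproterozoic opens at 1000 Ma, so the interval is 1600 − 1000 = 600 Myr.
An era fits inside if it starts at or after 1600 Ma and ends at or before 1000 Ma; oldest first that gives Mesoproterozoic.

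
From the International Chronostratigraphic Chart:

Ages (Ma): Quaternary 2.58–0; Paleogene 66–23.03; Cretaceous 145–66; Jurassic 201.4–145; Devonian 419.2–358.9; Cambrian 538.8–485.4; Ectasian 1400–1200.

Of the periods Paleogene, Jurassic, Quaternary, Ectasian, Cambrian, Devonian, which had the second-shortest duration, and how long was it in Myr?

Paleogene, 42.97 million years

Start − end for each: Paleogene 66 − 23.03 = 42.97; Jurassic 201.4 − 145 = 56.4; Quaternary 2.58 − 0 = 2.58; Ectasian 1400 − 1200 = 200; Cambrian 538.8 − 485.4 = 53.4; Devonian 419.2 − 358.9 = 60.3.
Ranking these from shortest: Quaternary < Paleogene < Cambrian < Jurassic < Devonian < Ectasian.
Position 2 in that ranking is Paleogene, which lasted 42.97 Myr.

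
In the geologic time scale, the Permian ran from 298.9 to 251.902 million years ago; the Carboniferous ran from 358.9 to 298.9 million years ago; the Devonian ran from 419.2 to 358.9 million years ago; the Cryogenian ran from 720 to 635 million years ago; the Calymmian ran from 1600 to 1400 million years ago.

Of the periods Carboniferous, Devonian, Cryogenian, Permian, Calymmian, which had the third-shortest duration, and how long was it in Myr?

Devonian, 60.3 million years

Start − end for each: Carboniferous 358.9 − 298.9 = 60; Devonian 419.2 − 358.9 = 60.3; Cryogenian 720 − 635 = 85; Permian 298.9 − 251.902 = 46.998; Calymmian 1600 − 1400 = 200.
Ranking these from shortest: Permian < Carboniferous < Devonian < Cryogenian < Calymmian.
Position 3 in that ranking is Devonian, which lasted 60.3 Myr.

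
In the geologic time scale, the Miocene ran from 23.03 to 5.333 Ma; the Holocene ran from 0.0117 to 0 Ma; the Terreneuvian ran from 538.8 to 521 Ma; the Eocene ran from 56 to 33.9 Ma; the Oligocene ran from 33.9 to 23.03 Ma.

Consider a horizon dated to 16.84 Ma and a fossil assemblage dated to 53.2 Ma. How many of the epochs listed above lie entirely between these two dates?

1

The older date is 53.2 Ma and the younger is 16.84 Ma.
Epochs with start < 53.2 and end > 16.84 Ma: Oligocene (33.9–23.03).
That is 1 complete epoch.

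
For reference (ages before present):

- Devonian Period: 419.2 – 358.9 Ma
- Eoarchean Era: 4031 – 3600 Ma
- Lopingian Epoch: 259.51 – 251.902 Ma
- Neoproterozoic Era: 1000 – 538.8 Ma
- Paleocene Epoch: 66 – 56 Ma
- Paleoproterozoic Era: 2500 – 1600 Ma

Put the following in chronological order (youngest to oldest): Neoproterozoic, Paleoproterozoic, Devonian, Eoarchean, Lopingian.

Lopingian, Devonian, Neoproterozoic, Paleoproterozoic, Eoarchean

Sorting by start age (ascending Ma, since larger Ma = older): Lopingian start 259.51, Devonian start 419.2, Neoproterozoic start 1000, Paleoproterozoic start 2500, Eoarchean start 4031.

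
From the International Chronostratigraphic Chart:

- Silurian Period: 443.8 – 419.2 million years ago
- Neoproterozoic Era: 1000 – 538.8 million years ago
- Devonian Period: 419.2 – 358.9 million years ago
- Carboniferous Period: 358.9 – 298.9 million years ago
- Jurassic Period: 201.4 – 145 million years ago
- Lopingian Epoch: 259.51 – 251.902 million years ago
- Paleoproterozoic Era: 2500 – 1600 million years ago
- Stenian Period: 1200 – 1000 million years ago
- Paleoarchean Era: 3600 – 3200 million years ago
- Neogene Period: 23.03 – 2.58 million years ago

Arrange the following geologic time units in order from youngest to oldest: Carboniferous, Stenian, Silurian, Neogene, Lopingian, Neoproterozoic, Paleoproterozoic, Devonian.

Sorting by start age (ascending Ma, since larger Ma = older): Neogene began 23.03, Lopingian began 259.51, Carboniferous began 358.9, Devonian began 419.2, Silurian began 443.8, Neoproterozoic began 1000, Stenian began 1200, Paleoproterozoic began 2500.

Neogene, Lopingian, Carboniferous, Devonian, Silurian, Neoproterozoic, Stenian, Paleoproterozoic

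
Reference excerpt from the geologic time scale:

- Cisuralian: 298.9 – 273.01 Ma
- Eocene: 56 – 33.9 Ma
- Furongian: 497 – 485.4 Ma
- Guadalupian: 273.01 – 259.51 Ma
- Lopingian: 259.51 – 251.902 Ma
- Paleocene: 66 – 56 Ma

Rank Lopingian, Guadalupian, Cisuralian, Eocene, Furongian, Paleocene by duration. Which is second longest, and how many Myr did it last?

Eocene, 22.1 million years

Start − end for each: Lopingian 259.51 − 251.902 = 7.608; Guadalupian 273.01 − 259.51 = 13.5; Cisuralian 298.9 − 273.01 = 25.89; Eocene 56 − 33.9 = 22.1; Furongian 497 − 485.4 = 11.6; Paleocene 66 − 56 = 10.
Ranking these from longest: Cisuralian > Eocene > Guadalupian > Furongian > Paleocene > Lopingian.
Position 2 in that ranking is Eocene, which lasted 22.1 Myr.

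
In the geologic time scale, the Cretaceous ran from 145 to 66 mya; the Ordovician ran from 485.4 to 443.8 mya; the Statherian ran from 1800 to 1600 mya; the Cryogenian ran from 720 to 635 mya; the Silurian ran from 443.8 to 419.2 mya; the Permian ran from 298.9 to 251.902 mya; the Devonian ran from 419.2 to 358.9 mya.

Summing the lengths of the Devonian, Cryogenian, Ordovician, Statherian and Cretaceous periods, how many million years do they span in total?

Duration is start − end for each: (419.2 − 358.9) + (720 − 635) + (485.4 − 443.8) + (1800 − 1600) + (145 − 66).
That is 60.3 + 85 + 41.6 + 200 + 79, which totals 465.9 million years.

465.9 million years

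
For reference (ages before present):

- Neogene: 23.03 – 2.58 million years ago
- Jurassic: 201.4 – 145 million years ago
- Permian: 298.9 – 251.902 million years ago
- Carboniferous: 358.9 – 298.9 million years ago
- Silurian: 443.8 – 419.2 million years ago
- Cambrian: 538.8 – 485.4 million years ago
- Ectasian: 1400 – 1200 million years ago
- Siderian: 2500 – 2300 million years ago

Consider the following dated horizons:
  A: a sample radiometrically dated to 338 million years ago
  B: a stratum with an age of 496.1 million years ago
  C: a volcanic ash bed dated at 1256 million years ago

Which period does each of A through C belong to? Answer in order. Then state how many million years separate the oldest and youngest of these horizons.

Match each age against the start–end ranges in the excerpt: A = 338 Ma → Carboniferous (358.9–298.9); B = 496.1 Ma → Cambrian (538.8–485.4); C = 1256 Ma → Ectasian (1400–1200).
The largest age is 1256 Ma and the smallest is 338 Ma; their difference is 918 Myr.

A — Carboniferous; B — Cambrian; C — Ectasian; span 918 million years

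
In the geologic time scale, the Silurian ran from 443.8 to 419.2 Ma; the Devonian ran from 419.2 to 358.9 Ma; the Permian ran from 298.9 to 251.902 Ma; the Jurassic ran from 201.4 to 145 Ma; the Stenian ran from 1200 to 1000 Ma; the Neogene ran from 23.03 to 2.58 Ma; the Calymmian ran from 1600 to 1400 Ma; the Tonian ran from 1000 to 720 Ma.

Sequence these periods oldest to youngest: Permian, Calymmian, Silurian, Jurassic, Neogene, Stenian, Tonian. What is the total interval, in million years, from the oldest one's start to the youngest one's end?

From the excerpt: Permian 298.9–251.902; Calymmian 1600–1400; Silurian 443.8–419.2; Jurassic 201.4–145; Neogene 23.03–2.58; Stenian 1200–1000; Tonian 1000–720 (Ma).
Larger Ma is earlier, so the oldest is Calymmian and the youngest is Neogene; oldest to youngest: Calymmian, Stenian, Tonian, Silurian, Permian, Jurassic, Neogene.
Oldest start 1600 minus youngest end 2.58 gives 1597.42 Myr overall.

Calymmian, Stenian, Tonian, Silurian, Permian, Jurassic, Neogene; total span 1597.42 Myr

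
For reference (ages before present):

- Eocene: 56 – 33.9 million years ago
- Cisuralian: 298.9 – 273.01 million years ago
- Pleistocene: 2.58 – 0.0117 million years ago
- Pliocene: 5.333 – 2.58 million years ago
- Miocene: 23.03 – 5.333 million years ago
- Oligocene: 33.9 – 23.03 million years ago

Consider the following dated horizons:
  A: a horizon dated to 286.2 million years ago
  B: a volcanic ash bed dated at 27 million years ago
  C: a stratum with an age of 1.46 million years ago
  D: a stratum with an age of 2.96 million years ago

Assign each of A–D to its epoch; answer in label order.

A — Cisuralian; B — Oligocene; C — Pleistocene; D — Pliocene

A: 286.2 Ma lies in 298.9–273.01 Ma, so Cisuralian.
B: 27 Ma lies in 33.9–23.03 Ma, so Oligocene.
C: 1.46 Ma lies in 2.58–0.0117 Ma, so Pleistocene.
D: 2.96 Ma lies in 5.333–2.58 Ma, so Pliocene.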